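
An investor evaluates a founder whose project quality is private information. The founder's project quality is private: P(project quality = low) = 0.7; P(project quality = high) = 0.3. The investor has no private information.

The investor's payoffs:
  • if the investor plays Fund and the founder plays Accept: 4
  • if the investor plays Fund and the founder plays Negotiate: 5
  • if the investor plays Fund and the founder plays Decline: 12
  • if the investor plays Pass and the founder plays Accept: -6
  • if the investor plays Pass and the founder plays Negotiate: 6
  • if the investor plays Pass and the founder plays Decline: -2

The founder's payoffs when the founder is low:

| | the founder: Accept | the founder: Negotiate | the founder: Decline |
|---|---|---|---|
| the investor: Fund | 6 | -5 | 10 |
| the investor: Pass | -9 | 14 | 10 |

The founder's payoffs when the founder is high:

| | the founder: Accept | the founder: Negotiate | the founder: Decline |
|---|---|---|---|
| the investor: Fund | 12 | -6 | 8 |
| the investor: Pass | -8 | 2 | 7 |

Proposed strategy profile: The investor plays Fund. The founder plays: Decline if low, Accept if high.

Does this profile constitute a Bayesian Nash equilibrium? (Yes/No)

The investor plays Fund: E[Fund] = 0.7·(12) + 0.3·(4) = 9.6; E[Pass] = -3.2. Best-responding. ✓
The founder (project quality low), facing Fund: Accept gives 6, Negotiate gives -5, Decline gives 10. Proposed Decline is best. ✓
The founder (project quality high), facing Fund: Accept gives 12, Negotiate gives -6, Decline gives 8. Proposed Accept is best. ✓

Yes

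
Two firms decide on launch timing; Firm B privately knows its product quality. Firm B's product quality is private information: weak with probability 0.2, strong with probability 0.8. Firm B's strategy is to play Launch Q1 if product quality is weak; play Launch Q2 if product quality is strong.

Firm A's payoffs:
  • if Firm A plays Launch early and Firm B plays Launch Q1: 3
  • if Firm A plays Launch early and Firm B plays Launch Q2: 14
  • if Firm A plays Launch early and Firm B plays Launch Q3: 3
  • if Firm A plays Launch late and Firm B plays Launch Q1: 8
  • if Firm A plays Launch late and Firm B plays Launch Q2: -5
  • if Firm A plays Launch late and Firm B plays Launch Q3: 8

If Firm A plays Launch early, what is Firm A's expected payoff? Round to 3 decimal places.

E[Launch early] = 0.2·3 + 0.8·14 = 0.6 + 11.2 = 11.8

11.800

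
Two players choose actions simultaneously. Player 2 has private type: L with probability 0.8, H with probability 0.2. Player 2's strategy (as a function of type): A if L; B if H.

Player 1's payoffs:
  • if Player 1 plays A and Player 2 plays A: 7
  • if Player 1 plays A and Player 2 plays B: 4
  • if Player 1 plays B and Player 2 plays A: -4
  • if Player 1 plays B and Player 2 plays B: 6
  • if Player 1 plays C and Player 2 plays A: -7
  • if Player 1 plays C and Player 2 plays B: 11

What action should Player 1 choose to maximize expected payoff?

E[A] = 0.8·(7) + 0.2·(4) = 6.4
E[B] = 0.8·(-4) + 0.2·(6) = -2
E[C] = 0.8·(-7) + 0.2·(11) = -3.4
Best response: A (6.4 is the largest).

A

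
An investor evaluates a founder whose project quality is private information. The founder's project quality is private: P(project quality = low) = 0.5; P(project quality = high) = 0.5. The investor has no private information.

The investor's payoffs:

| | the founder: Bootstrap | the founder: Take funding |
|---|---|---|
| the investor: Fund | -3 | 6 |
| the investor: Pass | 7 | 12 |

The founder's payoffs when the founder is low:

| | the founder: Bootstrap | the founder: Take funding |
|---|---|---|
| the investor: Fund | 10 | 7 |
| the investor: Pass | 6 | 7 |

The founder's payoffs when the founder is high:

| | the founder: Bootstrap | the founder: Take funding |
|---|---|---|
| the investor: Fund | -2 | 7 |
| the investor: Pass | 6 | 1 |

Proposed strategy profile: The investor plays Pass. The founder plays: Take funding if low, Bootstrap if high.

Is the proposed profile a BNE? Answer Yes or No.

Yes

The investor plays Pass: E[Pass] = 0.5·(12) + 0.5·(7) = 9.5; E[Fund] = 1.5. Best-responding. ✓
The founder (project quality low), facing Pass: Bootstrap gives 6, Take funding gives 7. Proposed Take funding is best. ✓
The founder (project quality high), facing Pass: Bootstrap gives 6, Take funding gives 1. Proposed Bootstrap is best. ✓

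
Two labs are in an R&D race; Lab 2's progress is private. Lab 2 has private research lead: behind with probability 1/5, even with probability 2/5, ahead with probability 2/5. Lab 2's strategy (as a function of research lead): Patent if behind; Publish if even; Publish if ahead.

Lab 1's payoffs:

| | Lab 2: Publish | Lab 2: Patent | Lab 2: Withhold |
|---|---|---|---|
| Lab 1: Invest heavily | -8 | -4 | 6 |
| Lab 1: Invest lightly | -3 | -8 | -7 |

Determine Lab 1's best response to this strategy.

Invest lightly

Compute Lab 1's expected payoff for each action, taking the expectation over Lab 2's type.
E[Invest heavily] = 1/5·(-4) + 2/5·(-8) + 2/5·(-8) = -36/5
E[Invest lightly] = 1/5·(-8) + 2/5·(-3) + 2/5·(-3) = -4
Best response: Invest lightly (-4 is the largest).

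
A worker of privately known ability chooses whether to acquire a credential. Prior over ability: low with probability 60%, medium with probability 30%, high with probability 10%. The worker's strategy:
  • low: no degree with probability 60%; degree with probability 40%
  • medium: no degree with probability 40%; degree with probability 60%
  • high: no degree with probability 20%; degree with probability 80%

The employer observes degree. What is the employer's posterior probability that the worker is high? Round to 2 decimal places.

0.16

P(degree) = 0.6·0.4 + 0.3·0.6 + 0.1·0.8 = 0.5
P(high | degree) = (0.1·0.8) / 0.5 = 0.08 / 0.5 = 0.16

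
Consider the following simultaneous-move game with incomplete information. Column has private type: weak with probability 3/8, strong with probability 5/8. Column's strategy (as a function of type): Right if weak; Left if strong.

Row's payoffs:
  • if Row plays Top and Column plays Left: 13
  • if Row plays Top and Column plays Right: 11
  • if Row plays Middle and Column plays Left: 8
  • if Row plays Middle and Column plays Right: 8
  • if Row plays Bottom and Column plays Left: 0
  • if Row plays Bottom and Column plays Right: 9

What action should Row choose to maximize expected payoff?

Compute Row's expected payoff for each action, taking the expectation over Column's type.
E[Top] = 3/8·(11) + 5/8·(13) = 49/4
E[Middle] = 3/8·(8) + 5/8·(8) = 8
E[Bottom] = 3/8·(9) + 5/8·(0) = 27/8
Best response: Top (49/4 is the largest).

Top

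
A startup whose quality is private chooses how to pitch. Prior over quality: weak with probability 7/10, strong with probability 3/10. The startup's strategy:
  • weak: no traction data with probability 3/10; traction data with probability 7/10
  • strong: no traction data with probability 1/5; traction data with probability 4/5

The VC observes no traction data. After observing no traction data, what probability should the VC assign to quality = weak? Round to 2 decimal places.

0.78

P(no traction data) = (7/10)·(3/10) + (3/10)·(1/5) = 27/100
P(weak | no traction data) = ((7/10)·(3/10)) / (27/100) = (21/100) / (27/100) = 7/9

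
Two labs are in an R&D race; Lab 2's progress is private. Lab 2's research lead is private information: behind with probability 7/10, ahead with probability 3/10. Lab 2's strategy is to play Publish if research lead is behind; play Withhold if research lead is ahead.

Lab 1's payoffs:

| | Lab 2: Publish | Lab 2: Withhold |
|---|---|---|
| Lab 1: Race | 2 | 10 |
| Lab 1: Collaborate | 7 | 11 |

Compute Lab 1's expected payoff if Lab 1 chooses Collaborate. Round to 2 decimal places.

Take the expectation over Lab 2's research lead, weighting each type's action by its prior probability.
E[Collaborate] = 7/10·7 + 3/10·11 = 49/10 + 33/10 = 41/5

8.20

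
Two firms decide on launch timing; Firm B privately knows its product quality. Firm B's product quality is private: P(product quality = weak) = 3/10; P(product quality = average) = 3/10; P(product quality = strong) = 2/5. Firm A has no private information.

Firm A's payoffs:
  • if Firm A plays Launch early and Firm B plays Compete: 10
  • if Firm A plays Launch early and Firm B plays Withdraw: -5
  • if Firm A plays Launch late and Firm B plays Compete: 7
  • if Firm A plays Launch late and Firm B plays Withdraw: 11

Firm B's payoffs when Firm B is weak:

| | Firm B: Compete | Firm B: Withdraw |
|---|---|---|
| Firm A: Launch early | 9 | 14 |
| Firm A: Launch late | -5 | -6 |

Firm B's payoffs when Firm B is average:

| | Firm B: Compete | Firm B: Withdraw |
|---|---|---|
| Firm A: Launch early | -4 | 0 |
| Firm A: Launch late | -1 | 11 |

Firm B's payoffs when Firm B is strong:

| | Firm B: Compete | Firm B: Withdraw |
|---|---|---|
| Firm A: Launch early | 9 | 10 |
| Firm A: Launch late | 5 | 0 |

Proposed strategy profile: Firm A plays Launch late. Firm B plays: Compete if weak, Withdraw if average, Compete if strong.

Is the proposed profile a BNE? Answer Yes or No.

Yes

Firm A plays Launch late: E[Launch late] = 3/10·(7) + 3/10·(11) + 2/5·(7) = 41/5; E[Launch early] = 11/2. Best-responding. ✓
Firm B (product quality weak), facing Launch late: Compete gives -5, Withdraw gives -6. Proposed Compete is best. ✓
Firm B (product quality average), facing Launch late: Compete gives -1, Withdraw gives 11. Proposed Withdraw is best. ✓
Firm B (product quality strong), facing Launch late: Compete gives 5, Withdraw gives 0. Proposed Compete is best. ✓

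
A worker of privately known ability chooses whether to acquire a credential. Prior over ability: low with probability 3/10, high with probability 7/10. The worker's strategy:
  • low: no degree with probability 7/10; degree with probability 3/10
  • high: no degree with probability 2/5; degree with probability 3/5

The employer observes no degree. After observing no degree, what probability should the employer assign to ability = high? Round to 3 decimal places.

Apply Bayes' rule using the sender's strategy as the likelihood.
P(no degree) = (3/10)·(7/10) + (7/10)·(2/5) = 49/100
P(high | no degree) = ((7/10)·(2/5)) / (49/100) = (7/25) / (49/100) = 4/7

0.571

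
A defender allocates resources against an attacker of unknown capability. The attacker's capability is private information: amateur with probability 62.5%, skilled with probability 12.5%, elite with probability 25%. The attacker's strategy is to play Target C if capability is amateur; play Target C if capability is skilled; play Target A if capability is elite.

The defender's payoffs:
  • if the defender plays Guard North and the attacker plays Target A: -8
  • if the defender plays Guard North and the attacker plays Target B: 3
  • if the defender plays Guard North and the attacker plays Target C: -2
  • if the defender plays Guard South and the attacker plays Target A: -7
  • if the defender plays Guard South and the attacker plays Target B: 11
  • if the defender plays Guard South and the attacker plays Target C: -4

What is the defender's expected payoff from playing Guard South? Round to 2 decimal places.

E[Guard South] = 0.625·(-4) + 0.125·(-4) + 0.25·(-7) = (-2.5) + (-0.5) + (-1.75) = -4.75

-4.75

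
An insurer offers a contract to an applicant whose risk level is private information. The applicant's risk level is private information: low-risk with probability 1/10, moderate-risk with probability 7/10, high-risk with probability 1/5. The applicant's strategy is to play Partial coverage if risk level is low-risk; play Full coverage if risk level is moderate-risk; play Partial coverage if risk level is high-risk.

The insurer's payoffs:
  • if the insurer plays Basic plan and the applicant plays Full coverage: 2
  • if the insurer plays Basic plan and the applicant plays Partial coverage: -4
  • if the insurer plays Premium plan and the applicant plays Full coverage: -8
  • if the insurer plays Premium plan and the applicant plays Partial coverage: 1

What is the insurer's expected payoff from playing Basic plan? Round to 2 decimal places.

0.20

E[Basic plan] = 1/10·(-4) + 7/10·2 + 1/5·(-4) = (-2/5) + 7/5 + (-4/5) = 1/5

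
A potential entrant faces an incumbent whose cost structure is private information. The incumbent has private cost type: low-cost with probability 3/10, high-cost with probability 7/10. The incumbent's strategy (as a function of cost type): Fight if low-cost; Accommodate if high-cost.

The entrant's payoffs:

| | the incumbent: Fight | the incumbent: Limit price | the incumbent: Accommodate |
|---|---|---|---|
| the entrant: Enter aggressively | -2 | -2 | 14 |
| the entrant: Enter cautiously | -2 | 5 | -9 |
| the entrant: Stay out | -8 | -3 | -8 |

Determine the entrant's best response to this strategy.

Compute the entrant's expected payoff for each action, taking the expectation over the incumbent's type.
E[Enter aggressively] = 3/10·(-2) + 7/10·(14) = 46/5
E[Enter cautiously] = 3/10·(-2) + 7/10·(-9) = -69/10
E[Stay out] = 3/10·(-8) + 7/10·(-8) = -8
Best response: Enter aggressively (46/5 is the largest).

Enter aggressively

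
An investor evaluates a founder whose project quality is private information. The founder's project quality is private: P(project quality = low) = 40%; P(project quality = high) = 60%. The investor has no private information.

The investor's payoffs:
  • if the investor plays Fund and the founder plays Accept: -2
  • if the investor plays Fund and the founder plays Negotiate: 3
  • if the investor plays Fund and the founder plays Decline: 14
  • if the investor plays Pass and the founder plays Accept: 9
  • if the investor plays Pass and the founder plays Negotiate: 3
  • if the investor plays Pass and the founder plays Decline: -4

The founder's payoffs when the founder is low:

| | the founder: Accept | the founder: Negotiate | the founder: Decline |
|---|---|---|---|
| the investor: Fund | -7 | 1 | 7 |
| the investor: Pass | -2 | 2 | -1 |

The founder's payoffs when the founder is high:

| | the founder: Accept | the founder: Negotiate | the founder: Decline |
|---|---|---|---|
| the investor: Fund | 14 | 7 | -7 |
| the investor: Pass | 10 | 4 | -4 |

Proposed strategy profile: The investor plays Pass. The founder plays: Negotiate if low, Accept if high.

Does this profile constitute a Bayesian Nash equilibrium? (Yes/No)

Yes

A profile is a BNE iff every type of every player is best-responding given beliefs about the other side.
The investor plays Pass: E[Pass] = 0.4·(3) + 0.6·(9) = 6.6; E[Fund] = 0. Best-responding. ✓
The founder (project quality low), facing Pass: Accept gives -2, Negotiate gives 2, Decline gives -1. Proposed Negotiate is best. ✓
The founder (project quality high), facing Pass: Accept gives 10, Negotiate gives 4, Decline gives -4. Proposed Accept is best. ✓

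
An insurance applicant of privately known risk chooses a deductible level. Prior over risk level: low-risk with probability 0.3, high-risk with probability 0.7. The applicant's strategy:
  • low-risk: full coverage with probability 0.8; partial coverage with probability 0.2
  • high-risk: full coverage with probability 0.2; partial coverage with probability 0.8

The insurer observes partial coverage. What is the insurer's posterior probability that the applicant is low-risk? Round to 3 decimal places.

P(partial coverage) = 0.3·0.2 + 0.7·0.8 = 0.62
P(low-risk | partial coverage) = (0.3·0.2) / 0.62 = 0.06 / 0.62 = 0.0967742

0.097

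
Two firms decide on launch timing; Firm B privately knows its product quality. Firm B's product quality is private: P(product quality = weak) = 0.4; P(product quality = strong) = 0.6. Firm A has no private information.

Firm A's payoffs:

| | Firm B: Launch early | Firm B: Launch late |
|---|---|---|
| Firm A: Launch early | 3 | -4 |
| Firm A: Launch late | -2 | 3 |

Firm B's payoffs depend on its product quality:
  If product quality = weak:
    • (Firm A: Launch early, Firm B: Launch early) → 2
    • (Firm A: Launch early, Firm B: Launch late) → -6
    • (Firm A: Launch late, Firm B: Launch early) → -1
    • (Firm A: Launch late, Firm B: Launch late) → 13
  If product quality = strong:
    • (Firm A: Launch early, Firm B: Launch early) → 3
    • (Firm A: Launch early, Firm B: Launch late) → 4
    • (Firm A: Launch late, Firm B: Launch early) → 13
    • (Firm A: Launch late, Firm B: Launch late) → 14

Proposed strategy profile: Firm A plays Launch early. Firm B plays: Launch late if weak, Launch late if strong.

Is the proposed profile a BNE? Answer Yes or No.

No

Firm A plays Launch early: E[Launch early] = 0.4·(-4) + 0.6·(-4) = -4; E[Launch late] = 3. Not best-responding. ✗
Firm B (product quality weak), facing Launch early: Launch early gives 2, Launch late gives -6. Proposed Launch late is not best — profitable deviation exists. ✗
Firm B (product quality strong), facing Launch early: Launch early gives 3, Launch late gives 4. Proposed Launch late is best. ✓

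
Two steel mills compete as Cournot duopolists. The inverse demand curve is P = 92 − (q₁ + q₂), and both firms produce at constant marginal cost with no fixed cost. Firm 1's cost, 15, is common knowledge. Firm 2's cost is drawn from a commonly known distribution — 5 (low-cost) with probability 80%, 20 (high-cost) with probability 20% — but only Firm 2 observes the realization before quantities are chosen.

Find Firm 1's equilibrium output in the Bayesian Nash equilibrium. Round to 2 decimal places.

Firm 2 with cost c maximizes (92 − (q₁+q₂) − c)·q₂, giving q₂(c) = (92 − c − q₁)/2.
E[c₂] = 0.8·5 + 0.2·20 = 8
Firm 1's FOC against E[q₂] yields q₁ = (92 − 2·15 + E[c₂])/3 = (92 − 30 + 8)/3 = 23.3333.

23.33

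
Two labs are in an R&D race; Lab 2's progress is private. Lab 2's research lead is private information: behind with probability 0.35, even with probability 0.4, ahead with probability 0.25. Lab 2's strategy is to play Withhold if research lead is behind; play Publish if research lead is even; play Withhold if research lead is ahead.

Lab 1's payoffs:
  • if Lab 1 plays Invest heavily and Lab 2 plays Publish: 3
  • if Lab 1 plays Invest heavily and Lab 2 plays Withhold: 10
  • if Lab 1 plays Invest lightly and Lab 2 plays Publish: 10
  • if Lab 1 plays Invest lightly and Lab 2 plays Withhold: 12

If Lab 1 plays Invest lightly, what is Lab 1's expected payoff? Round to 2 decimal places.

11.20

E[Invest lightly] = 0.35·12 + 0.4·10 + 0.25·12 = 4.2 + 4 + 3 = 11.2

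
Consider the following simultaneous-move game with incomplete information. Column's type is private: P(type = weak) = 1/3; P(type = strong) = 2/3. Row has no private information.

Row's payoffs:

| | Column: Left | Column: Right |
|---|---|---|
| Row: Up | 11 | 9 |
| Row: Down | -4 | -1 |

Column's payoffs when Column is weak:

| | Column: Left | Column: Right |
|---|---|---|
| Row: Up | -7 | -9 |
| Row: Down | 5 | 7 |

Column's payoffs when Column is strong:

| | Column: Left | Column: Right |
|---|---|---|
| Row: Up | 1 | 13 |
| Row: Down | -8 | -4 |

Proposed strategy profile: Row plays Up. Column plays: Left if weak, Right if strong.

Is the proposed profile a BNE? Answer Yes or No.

Yes

A profile is a BNE iff every type of every player is best-responding given beliefs about the other side.
Row plays Up: E[Up] = 1/3·(11) + 2/3·(9) = 29/3; E[Down] = -2. Best-responding. ✓
Column (type weak), facing Up: Left gives -7, Right gives -9. Proposed Left is best. ✓
Column (type strong), facing Up: Left gives 1, Right gives 13. Proposed Right is best. ✓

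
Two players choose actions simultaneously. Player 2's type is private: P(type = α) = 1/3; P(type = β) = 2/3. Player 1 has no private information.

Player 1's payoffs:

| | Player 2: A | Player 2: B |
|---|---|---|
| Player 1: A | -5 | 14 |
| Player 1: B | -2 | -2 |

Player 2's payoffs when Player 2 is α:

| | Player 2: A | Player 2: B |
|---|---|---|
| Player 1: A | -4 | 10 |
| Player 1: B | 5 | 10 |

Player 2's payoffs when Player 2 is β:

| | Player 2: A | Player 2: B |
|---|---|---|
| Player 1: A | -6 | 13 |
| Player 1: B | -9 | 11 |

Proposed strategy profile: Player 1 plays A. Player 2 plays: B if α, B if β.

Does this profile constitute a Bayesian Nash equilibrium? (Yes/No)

Yes

Player 1 plays A: E[A] = 1/3·(14) + 2/3·(14) = 14; E[B] = -2. Best-responding. ✓
Player 2 (type α), facing A: A gives -4, B gives 10. Proposed B is best. ✓
Player 2 (type β), facing A: A gives -6, B gives 13. Proposed B is best. ✓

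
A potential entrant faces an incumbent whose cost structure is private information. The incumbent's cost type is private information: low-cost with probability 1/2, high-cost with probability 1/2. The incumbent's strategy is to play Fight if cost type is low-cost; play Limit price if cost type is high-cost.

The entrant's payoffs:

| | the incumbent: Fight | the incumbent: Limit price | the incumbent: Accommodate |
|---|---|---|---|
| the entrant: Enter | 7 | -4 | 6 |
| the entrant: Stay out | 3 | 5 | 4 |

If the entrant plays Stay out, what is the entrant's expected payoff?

4

E[Stay out] = 1/2·3 + 1/2·5 = 3/2 + 5/2 = 4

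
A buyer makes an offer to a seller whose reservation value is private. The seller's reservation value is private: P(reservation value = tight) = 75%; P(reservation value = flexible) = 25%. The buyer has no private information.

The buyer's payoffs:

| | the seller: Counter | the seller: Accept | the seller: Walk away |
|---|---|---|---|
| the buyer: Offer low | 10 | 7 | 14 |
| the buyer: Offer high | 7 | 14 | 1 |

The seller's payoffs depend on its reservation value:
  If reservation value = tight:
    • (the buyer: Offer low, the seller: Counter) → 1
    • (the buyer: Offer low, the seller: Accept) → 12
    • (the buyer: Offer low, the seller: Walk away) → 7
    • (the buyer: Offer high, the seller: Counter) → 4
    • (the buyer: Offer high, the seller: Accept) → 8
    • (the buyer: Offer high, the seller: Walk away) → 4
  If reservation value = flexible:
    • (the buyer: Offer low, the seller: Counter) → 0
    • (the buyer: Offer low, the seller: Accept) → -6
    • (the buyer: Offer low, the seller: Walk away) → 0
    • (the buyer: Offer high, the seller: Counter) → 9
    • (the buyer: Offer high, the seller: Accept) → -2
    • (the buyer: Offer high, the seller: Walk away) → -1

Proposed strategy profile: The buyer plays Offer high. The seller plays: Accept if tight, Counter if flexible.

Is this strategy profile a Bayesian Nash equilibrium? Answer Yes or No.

Yes

The buyer plays Offer high: E[Offer high] = 0.75·(14) + 0.25·(7) = 12.25; E[Offer low] = 7.75. Best-responding. ✓
The seller (reservation value tight), facing Offer high: Counter gives 4, Accept gives 8, Walk away gives 4. Proposed Accept is best. ✓
The seller (reservation value flexible), facing Offer high: Counter gives 9, Accept gives -2, Walk away gives -1. Proposed Counter is best. ✓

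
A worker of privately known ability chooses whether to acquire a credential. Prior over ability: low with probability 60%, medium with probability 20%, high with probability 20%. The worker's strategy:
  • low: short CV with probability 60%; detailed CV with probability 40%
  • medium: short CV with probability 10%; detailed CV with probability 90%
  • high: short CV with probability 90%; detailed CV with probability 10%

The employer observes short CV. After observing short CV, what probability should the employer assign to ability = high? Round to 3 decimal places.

0.321

P(short CV) = 0.6·0.6 + 0.2·0.1 + 0.2·0.9 = 0.56
P(high | short CV) = (0.2·0.9) / 0.56 = 0.18 / 0.56 = 0.321429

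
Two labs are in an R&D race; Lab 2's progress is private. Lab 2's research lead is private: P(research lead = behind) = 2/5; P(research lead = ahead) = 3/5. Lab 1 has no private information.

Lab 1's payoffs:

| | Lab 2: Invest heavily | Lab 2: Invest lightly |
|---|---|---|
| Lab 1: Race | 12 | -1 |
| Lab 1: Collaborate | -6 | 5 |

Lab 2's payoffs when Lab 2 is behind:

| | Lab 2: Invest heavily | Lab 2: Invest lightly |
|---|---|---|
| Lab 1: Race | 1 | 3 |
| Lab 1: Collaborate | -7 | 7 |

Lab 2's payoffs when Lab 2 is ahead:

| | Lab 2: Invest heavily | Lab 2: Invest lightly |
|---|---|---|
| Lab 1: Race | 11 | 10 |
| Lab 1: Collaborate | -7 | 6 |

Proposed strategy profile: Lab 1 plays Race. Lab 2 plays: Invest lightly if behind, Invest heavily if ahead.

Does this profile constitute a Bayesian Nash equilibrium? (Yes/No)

Yes

Lab 1 plays Race: E[Race] = 2/5·(-1) + 3/5·(12) = 34/5; E[Collaborate] = -8/5. Best-responding. ✓
Lab 2 (research lead behind), facing Race: Invest heavily gives 1, Invest lightly gives 3. Proposed Invest lightly is best. ✓
Lab 2 (research lead ahead), facing Race: Invest heavily gives 11, Invest lightly gives 10. Proposed Invest heavily is best. ✓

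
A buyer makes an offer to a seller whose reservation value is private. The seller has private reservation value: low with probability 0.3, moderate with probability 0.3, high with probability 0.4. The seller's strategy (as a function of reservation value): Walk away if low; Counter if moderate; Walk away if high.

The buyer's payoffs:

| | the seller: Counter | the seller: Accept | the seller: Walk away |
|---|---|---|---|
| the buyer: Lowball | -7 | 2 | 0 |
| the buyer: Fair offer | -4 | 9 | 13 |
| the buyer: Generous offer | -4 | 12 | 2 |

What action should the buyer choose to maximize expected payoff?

Fair offer

E[Lowball] = 0.3·(0) + 0.3·(-7) + 0.4·(0) = -2.1
E[Fair offer] = 0.3·(13) + 0.3·(-4) + 0.4·(13) = 7.9
E[Generous offer] = 0.3·(2) + 0.3·(-4) + 0.4·(2) = 0.2
Best response: Fair offer (7.9 is the largest).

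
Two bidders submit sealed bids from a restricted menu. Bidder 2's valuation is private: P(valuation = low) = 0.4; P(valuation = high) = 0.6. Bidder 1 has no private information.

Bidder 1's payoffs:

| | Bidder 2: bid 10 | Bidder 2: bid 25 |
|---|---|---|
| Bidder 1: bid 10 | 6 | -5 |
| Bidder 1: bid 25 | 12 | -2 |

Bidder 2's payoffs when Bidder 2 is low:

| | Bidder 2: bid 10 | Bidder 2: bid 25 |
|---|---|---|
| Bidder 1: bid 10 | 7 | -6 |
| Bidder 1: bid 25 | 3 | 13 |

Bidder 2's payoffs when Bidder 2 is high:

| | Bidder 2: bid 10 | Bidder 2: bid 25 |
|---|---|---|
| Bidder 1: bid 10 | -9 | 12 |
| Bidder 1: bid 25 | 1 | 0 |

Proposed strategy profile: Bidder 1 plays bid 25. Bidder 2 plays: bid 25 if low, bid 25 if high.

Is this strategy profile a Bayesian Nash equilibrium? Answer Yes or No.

No

Bidder 1 plays bid 25: E[bid 25] = 0.4·(-2) + 0.6·(-2) = -2; E[bid 10] = -5. Best-responding. ✓
Bidder 2 (valuation low), facing bid 25: bid 10 gives 3, bid 25 gives 13. Proposed bid 25 is best. ✓
Bidder 2 (valuation high), facing bid 25: bid 10 gives 1, bid 25 gives 0. Proposed bid 25 is not best — profitable deviation exists. ✗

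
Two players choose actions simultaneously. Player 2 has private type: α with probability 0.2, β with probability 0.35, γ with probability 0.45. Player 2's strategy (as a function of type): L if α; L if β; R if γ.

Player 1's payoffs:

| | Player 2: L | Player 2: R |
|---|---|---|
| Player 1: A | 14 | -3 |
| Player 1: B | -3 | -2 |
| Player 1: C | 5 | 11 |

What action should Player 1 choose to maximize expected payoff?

E[A] = 0.2·(14) + 0.35·(14) + 0.45·(-3) = 6.35
E[B] = 0.2·(-3) + 0.35·(-3) + 0.45·(-2) = -2.55
E[C] = 0.2·(5) + 0.35·(5) + 0.45·(11) = 7.7
Best response: C (7.7 is the largest).

C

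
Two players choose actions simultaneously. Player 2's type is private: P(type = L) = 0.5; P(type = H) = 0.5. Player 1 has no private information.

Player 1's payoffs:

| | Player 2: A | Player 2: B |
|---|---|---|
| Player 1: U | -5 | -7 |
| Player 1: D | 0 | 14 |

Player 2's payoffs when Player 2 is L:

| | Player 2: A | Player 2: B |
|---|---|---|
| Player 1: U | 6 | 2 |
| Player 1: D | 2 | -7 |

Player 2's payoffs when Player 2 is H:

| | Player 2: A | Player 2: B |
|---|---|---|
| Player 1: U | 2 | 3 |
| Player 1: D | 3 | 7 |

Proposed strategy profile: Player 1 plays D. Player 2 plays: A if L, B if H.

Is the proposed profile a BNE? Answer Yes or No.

Yes

Player 1 plays D: E[D] = 0.5·(0) + 0.5·(14) = 7; E[U] = -6. Best-responding. ✓
Player 2 (type L), facing D: A gives 2, B gives -7. Proposed A is best. ✓
Player 2 (type H), facing D: A gives 3, B gives 7. Proposed B is best. ✓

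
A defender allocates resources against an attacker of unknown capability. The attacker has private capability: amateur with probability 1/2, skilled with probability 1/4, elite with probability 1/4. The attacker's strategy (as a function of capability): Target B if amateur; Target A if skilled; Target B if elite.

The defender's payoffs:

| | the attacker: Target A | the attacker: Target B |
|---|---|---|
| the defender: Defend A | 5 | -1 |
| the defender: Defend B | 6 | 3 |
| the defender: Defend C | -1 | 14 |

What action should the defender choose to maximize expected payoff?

Defend C

E[Defend A] = 1/2·(-1) + 1/4·(5) + 1/4·(-1) = 1/2
E[Defend B] = 1/2·(3) + 1/4·(6) + 1/4·(3) = 15/4
E[Defend C] = 1/2·(14) + 1/4·(-1) + 1/4·(14) = 41/4
Best response: Defend C (41/4 is the largest).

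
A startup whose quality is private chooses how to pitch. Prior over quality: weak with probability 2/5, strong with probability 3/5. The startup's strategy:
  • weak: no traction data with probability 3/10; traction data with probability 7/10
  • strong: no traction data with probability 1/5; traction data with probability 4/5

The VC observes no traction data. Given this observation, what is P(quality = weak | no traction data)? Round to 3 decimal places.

P(no traction data) = (2/5)·(3/10) + (3/5)·(1/5) = 6/25
P(weak | no traction data) = ((2/5)·(3/10)) / (6/25) = (3/25) / (6/25) = 1/2

0.500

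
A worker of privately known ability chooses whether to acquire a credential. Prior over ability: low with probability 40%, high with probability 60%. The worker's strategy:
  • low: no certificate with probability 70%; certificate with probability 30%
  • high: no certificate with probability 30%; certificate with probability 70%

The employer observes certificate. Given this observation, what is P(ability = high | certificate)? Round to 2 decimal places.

0.78

P(certificate) = 0.4·0.3 + 0.6·0.7 = 0.54
P(high | certificate) = (0.6·0.7) / 0.54 = 0.42 / 0.54 = 0.777778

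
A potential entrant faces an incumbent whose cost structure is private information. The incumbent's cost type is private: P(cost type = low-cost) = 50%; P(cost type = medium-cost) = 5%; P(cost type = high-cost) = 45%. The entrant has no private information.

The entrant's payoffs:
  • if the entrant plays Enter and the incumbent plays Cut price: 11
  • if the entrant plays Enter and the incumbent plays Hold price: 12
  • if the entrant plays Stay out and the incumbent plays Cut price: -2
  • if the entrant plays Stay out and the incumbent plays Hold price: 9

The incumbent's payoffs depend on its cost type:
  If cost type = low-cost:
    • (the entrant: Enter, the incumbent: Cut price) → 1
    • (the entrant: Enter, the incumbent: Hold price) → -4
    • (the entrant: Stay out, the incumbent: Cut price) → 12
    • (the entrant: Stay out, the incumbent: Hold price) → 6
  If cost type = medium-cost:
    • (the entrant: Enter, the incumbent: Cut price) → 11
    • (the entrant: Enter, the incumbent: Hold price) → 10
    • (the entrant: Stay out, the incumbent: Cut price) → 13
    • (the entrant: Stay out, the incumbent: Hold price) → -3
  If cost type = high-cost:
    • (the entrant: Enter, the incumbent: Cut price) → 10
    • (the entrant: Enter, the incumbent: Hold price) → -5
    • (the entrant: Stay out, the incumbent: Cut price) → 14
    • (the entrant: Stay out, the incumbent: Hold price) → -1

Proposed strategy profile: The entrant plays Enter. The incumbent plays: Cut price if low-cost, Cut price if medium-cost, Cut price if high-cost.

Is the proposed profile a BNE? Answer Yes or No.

The entrant plays Enter: E[Enter] = 0.5·(11) + 0.05·(11) + 0.45·(11) = 11; E[Stay out] = -2. Best-responding. ✓
The incumbent (cost type low-cost), facing Enter: Cut price gives 1, Hold price gives -4. Proposed Cut price is best. ✓
The incumbent (cost type medium-cost), facing Enter: Cut price gives 11, Hold price gives 10. Proposed Cut price is best. ✓
The incumbent (cost type high-cost), facing Enter: Cut price gives 10, Hold price gives -5. Proposed Cut price is best. ✓

Yes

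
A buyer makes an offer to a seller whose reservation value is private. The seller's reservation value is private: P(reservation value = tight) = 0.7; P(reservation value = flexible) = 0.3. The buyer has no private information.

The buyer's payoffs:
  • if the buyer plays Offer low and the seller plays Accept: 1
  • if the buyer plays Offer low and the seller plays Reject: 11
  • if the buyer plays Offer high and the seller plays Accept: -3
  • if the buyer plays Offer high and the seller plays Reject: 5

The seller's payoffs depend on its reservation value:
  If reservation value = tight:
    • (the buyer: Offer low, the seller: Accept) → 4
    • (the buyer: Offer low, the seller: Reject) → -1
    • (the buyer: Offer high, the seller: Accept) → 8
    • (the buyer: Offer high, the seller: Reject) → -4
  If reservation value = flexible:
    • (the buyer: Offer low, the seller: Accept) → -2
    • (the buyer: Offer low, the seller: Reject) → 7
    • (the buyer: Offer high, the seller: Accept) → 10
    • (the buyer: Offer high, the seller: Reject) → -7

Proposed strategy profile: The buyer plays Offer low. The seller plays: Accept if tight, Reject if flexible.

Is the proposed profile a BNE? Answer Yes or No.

A profile is a BNE iff every type of every player is best-responding given beliefs about the other side.
The buyer plays Offer low: E[Offer low] = 0.7·(1) + 0.3·(11) = 4; E[Offer high] = -0.6. Best-responding. ✓
The seller (reservation value tight), facing Offer low: Accept gives 4, Reject gives -1. Proposed Accept is best. ✓
The seller (reservation value flexible), facing Offer low: Accept gives -2, Reject gives 7. Proposed Reject is best. ✓

Yes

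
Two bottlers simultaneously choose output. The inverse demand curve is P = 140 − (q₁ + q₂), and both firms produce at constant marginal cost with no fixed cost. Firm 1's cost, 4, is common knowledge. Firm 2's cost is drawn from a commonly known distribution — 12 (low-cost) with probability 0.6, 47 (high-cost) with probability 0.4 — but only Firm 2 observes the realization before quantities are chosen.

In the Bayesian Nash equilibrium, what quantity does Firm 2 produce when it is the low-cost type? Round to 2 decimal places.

Each type of Firm 2 best-responds to q₁; Firm 1 best-responds to the expected q₂ over Firm 2's types.
Firm 2 with cost c maximizes (140 − (q₁+q₂) − c)·q₂, giving q₂(c) = (140 − c − q₁)/2.
E[c₂] = 0.6·12 + 0.4·47 = 26
Firm 1's FOC against E[q₂] yields q₁ = (140 − 2·4 + E[c₂])/3 = (140 − 8 + 26)/3 = 52.6667.
q₂(low-cost) = (140 − 12 − 52.6667)/2 = 37.6667.

37.67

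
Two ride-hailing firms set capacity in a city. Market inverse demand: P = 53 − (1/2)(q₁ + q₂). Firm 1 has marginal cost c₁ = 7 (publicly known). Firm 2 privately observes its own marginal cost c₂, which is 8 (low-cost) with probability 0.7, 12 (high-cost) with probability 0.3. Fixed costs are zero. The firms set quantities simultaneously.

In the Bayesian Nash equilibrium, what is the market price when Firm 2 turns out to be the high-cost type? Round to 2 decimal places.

Type-c best response for Firm 2: q₂(c) = (53 − c) − q₁/2.
Firm 1 maximizes expected profit; its first-order condition is 53 − q₁ − (1/2)E[q₂] − 7 = 0.
Substituting E[q₂] and solving: E[c₂] = 9.2, so q₁ = (53 − 2·7 + 9.2)/(3/2) = 32.1333.
q₂(high-cost) = 24.9333, so P = 53 − (1/2)·(32.1333 + 24.9333) = 24.4667.

24.47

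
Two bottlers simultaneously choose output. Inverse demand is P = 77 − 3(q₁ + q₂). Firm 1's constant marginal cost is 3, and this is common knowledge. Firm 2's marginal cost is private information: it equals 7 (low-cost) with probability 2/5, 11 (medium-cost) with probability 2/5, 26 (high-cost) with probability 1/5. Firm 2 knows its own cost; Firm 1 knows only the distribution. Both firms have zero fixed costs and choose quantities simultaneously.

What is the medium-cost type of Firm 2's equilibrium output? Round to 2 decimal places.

Firm 2 with cost c maximizes (77 − 3(q₁+q₂) − c)·q₂, giving q₂(c) = (77 − c − 3q₁)/6.
E[c₂] = 2/5·7 + 2/5·11 + 1/5·26 = 12.4
Firm 1's FOC against E[q₂] yields q₁ = (77 − 2·3 + E[c₂])/9 = (77 − 6 + 12.4)/9 = 9.26667.
q₂(medium-cost) = (77 − 11 − 3·9.26667)/6 = 6.36667.

6.37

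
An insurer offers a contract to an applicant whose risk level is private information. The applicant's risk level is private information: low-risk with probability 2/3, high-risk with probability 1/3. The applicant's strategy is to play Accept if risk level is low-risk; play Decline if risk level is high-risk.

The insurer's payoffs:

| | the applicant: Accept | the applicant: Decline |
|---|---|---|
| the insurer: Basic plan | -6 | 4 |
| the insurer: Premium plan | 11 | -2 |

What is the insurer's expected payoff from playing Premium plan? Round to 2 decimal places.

Take the expectation over the applicant's risk level, weighting each type's action by its prior probability.
E[Premium plan] = 2/3·11 + 1/3·(-2) = 22/3 + (-2/3) = 20/3

6.67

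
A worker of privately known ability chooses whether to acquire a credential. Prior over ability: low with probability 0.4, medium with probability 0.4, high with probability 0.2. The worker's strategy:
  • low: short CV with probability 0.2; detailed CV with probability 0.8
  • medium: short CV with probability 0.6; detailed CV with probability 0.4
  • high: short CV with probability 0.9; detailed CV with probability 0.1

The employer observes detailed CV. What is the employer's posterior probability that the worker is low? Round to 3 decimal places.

0.640

P(detailed CV) = 0.4·0.8 + 0.4·0.4 + 0.2·0.1 = 0.5
P(low | detailed CV) = (0.4·0.8) / 0.5 = 0.32 / 0.5 = 0.64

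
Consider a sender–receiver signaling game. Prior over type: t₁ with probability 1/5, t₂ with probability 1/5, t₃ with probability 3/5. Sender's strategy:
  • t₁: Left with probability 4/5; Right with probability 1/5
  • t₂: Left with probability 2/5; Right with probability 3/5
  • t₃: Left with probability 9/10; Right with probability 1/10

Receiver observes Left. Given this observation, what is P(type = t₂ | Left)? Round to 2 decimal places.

0.10

P(Left) = (1/5)·(4/5) + (1/5)·(2/5) + (3/5)·(9/10) = 39/50
P(t₂ | Left) = ((1/5)·(2/5)) / (39/50) = (2/25) / (39/50) = 4/39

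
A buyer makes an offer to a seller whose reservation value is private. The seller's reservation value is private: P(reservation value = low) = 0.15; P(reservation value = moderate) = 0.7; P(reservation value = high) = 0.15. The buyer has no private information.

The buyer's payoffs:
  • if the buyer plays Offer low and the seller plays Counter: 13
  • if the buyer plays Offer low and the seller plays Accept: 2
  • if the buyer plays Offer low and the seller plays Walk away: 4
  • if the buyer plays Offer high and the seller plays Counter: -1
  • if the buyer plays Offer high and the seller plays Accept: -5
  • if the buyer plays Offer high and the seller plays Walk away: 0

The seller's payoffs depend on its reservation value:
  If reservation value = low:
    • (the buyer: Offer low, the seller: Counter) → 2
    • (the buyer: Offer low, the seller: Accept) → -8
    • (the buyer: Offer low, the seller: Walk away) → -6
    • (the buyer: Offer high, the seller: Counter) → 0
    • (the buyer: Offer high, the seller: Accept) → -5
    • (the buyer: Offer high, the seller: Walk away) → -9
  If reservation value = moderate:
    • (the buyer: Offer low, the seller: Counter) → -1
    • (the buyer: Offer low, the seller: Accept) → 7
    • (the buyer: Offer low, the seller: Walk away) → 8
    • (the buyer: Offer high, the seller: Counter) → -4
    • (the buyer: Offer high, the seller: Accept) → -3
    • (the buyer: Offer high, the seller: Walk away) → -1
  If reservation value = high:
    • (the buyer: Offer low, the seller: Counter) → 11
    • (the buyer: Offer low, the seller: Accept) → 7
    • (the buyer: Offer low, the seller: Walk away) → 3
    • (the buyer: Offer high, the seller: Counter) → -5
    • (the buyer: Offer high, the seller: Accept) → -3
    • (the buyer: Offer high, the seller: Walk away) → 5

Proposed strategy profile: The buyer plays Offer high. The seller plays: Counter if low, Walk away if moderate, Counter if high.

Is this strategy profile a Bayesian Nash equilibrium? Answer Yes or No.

No

A profile is a BNE iff every type of every player is best-responding given beliefs about the other side.
The buyer plays Offer high: E[Offer high] = 0.15·(-1) + 0.7·(0) + 0.15·(-1) = -0.3; E[Offer low] = 6.7. Not best-responding. ✗
The seller (reservation value low), facing Offer high: Counter gives 0, Accept gives -5, Walk away gives -9. Proposed Counter is best. ✓
The seller (reservation value moderate), facing Offer high: Counter gives -4, Accept gives -3, Walk away gives -1. Proposed Walk away is best. ✓
The seller (reservation value high), facing Offer high: Counter gives -5, Accept gives -3, Walk away gives 5. Proposed Counter is not best — profitable deviation exists. ✗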